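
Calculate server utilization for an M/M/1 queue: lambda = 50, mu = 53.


rho = lambda/mu = 50/53 = 0.9434

0.9434


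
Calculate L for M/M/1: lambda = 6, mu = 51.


rho = 6/51; L = rho/(1-rho) = 0.13

0.13


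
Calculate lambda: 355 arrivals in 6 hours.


lambda = total arrivals / time = 355 / 6 = 59.17 per hour

59.17 per hour


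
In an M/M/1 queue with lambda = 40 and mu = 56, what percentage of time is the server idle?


Idle fraction = (1 - rho) * 100 = (1 - 40/56) * 100 = 28.6%

28.6%


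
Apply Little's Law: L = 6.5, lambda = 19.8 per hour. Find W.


W = L / lambda = 6.5 / 19.8 = 0.3283 hours

0.3283 hours


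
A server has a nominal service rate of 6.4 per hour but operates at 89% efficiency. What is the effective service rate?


Effective rate = mu * efficiency = 6.4 * 0.89 = 5.7 per hour

5.7 per hour


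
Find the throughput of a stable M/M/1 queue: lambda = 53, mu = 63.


For a stable queue (lambda < mu), throughput = lambda = 53 per hour

53 per hour


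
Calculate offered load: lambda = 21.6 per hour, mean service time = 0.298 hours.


Offered load a = lambda * E[S] = 21.6 * 0.298 = 6.44 Erlangs

6.44 Erlangs


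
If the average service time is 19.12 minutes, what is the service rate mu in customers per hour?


mu = 60 / avg_service_time = 60 / 19.12 = 3.14 per hour

3.14 per hour


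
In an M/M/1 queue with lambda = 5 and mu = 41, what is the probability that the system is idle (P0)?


P0 = 1 - rho = 1 - 5/41 = 0.878

0.878


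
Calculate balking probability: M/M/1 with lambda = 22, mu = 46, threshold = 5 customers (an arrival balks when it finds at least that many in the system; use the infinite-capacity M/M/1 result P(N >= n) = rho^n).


P(N >= 5) = rho^5 = (22/46)^5 = 0.025

0.025


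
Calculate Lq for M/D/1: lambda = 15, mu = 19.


M/D/1: Lq = rho^2 / (2*(1-rho)) where rho = 15/19; Lq = 1.48

1.48


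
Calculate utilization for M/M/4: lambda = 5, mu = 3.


rho = lambda/(c*mu) = 5/(4*3) = 0.4167

0.4167


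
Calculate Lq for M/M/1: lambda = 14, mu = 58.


rho = 14/58; Lq = rho^2/(1-rho) = 0.08

0.08


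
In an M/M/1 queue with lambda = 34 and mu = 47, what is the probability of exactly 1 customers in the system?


rho = 34/47; P(n) = (1-rho)*rho^n = (1-34/47)*(34/47)^1 = 0.2001

0.2001


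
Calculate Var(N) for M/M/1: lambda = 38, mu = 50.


rho = 38/50; Var(N) = rho/(1-rho)^2 = 13.19

13.19


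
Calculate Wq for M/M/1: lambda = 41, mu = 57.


rho = 41/57; Wq = rho/(mu - lambda) = 0.045 hours

0.045 hours


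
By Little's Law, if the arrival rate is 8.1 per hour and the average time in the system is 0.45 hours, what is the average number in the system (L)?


L = lambda * W = 8.1 * 0.45 = 3.65

3.65


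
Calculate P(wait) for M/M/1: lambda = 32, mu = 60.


P(wait) = rho = lambda/mu = 32/60 = 0.5333

0.5333


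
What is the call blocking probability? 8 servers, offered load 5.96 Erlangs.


B(N,A) = (A^N/N!) / sum(A^k/k!, k=0..N) with N=8, A=5.96 = 0.1197

0.1197


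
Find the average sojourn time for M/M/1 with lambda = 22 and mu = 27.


W = 1/(mu - lambda) = 1/(27 - 22) = 0.2 hours

0.2 hours


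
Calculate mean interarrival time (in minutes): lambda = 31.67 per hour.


Mean interarrival time = 60/lambda = 60/31.67 = 1.89 minutes

1.89 minutes


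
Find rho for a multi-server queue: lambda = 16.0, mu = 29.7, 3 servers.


rho = lambda / (c * mu) = 16.0 / (3 * 29.7) = 0.1796

0.1796


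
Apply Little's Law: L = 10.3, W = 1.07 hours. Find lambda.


lambda = L / W = 10.3 / 1.07 = 9.63 per hour

9.63 per hour


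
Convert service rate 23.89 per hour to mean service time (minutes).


Mean service time = 60/mu = 60/23.89 = 2.51 minutes

2.51 minutes


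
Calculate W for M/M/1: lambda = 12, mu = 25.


W = 1/(mu - lambda) = 1/(25 - 12) = 0.0769 hours

0.0769 hours


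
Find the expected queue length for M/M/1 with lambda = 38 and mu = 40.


rho = 38/40; Lq = rho^2/(1-rho) = 18.05

18.05


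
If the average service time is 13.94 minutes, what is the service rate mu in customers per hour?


mu = 60 / avg_service_time = 60 / 13.94 = 4.3 per hour

4.3 per hour


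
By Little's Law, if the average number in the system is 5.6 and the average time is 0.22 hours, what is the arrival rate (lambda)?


lambda = L / W = 5.6 / 0.22 = 25.45 per hour

25.45 per hour


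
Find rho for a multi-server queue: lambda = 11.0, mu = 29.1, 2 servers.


rho = lambda / (c * mu) = 11.0 / (2 * 29.1) = 0.189

0.189


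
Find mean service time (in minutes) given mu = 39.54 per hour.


Mean service time = 60/mu = 60/39.54 = 1.52 minutes

1.52 minutes


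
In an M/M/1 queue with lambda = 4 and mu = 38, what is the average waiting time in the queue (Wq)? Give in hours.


rho = 4/38; Wq = rho/(mu - lambda) = 0.0031 hours

0.0031 hours


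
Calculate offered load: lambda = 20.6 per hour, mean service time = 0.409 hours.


Offered load a = lambda * E[S] = 20.6 * 0.409 = 8.43 Erlangs

8.43 Erlangs


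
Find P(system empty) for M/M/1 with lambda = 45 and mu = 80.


P0 = 1 - rho = 1 - 45/80 = 0.4375

0.4375


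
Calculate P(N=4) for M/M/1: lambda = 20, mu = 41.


rho = 20/41; P(n) = (1-rho)*rho^n = (1-20/41)*(20/41)^4 = 0.029

0.029


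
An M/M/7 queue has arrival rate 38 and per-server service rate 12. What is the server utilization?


rho = lambda/(c*mu) = 38/(7*12) = 0.4524

0.4524


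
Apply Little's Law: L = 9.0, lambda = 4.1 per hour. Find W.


W = L / lambda = 9.0 / 4.1 = 2.1951 hours

2.1951 hours


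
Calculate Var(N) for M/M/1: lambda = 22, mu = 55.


rho = 22/55; Var(N) = rho/(1-rho)^2 = 1.11

1.11


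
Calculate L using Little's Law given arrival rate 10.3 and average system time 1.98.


L = lambda * W = 10.3 * 1.98 = 20.39

20.39


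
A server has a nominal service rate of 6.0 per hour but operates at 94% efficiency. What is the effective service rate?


Effective rate = mu * efficiency = 6.0 * 0.94 = 5.64 per hour

5.64 per hour


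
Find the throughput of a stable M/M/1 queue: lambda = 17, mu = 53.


For a stable queue (lambda < mu), throughput = lambda = 17 per hour

17 per hour


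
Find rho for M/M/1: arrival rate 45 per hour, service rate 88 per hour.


rho = lambda/mu = 45/88 = 0.5114

0.5114


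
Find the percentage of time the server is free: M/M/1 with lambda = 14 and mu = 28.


Idle fraction = (1 - rho) * 100 = (1 - 14/28) * 100 = 50.0%

50.0%


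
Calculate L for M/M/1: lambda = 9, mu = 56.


rho = 9/56; L = rho/(1-rho) = 0.19

0.19


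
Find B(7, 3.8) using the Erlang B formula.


B(N,A) = (A^N/N!) / sum(A^k/k!, k=0..N) with N=7, A=3.8 = 0.0529

0.0529


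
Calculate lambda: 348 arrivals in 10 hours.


lambda = total arrivals / time = 348 / 10 = 34.8 per hour

34.8 per hour


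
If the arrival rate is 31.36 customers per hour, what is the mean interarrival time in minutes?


Mean interarrival time = 60/lambda = 60/31.36 = 1.91 minutes

1.91 minutes


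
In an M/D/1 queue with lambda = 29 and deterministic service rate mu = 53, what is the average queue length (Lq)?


M/D/1: Lq = rho^2 / (2*(1-rho)) where rho = 29/53; Lq = 0.33

0.33


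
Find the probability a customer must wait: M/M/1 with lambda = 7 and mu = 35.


P(wait) = rho = lambda/mu = 7/35 = 0.2

0.2


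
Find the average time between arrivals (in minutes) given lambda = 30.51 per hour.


Mean interarrival time = 60/lambda = 60/30.51 = 1.97 minutes

1.97 minutes


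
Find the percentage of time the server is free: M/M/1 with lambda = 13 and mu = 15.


Idle fraction = (1 - rho) * 100 = (1 - 13/15) * 100 = 13.3%

13.3%


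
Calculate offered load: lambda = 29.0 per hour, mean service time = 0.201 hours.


Offered load a = lambda * E[S] = 29.0 * 0.201 = 5.83 Erlangs

5.83 Erlangs


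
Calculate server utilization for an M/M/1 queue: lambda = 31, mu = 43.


rho = lambda/mu = 31/43 = 0.7209

0.7209


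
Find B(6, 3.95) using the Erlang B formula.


B(N,A) = (A^N/N!) / sum(A^k/k!, k=0..N) with N=6, A=3.95 = 0.1136

0.1136


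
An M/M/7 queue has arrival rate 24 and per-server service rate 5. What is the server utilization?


rho = lambda/(c*mu) = 24/(7*5) = 0.6857

0.6857


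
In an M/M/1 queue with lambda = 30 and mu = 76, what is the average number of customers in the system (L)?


rho = 30/76; L = rho/(1-rho) = 0.65

0.65


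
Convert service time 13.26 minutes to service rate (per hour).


mu = 60 / avg_service_time = 60 / 13.26 = 4.52 per hour

4.52 per hour


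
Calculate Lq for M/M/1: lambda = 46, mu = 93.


rho = 46/93; Lq = rho^2/(1-rho) = 0.48

0.48


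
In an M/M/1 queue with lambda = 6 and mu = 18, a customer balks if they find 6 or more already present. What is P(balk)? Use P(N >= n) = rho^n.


P(N >= 6) = rho^6 = (6/18)^6 = 0.0014

0.0014


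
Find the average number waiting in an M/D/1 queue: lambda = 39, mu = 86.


M/D/1: Lq = rho^2 / (2*(1-rho)) where rho = 39/86; Lq = 0.19

0.19


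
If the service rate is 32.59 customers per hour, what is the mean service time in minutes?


Mean service time = 60/mu = 60/32.59 = 1.84 minutes

1.84 minutes


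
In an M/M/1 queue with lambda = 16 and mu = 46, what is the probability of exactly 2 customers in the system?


rho = 16/46; P(n) = (1-rho)*rho^n = (1-16/46)*(16/46)^2 = 0.0789

0.0789


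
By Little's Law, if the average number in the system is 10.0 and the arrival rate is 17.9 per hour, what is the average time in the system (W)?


W = L / lambda = 10.0 / 17.9 = 0.5587 hours

0.5587 hours


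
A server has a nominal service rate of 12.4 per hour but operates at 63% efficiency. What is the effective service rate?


Effective rate = mu * efficiency = 12.4 * 0.63 = 7.81 per hour

7.81 per hour


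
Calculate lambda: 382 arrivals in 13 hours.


lambda = total arrivals / time = 382 / 13 = 29.38 per hour

29.38 per hour


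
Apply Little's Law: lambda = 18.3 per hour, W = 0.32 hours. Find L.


L = lambda * W = 18.3 * 0.32 = 5.86

5.86


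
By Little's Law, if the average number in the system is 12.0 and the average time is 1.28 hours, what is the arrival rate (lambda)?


lambda = L / W = 12.0 / 1.28 = 9.38 per hour

9.38 per hour


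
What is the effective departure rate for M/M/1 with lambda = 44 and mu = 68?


For a stable queue (lambda < mu), throughput = lambda = 44 per hour

44 per hour


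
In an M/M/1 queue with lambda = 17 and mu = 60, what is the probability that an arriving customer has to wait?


P(wait) = rho = lambda/mu = 17/60 = 0.2833

0.2833


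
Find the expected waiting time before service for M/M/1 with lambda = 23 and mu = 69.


rho = 23/69; Wq = rho/(mu - lambda) = 0.0072 hours

0.0072 hours


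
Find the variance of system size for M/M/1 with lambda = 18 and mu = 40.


rho = 18/40; Var(N) = rho/(1-rho)^2 = 1.49

1.49


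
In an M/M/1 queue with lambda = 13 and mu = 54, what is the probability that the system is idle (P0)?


P0 = 1 - rho = 1 - 13/54 = 0.7593

0.7593


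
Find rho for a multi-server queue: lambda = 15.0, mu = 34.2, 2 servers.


rho = lambda / (c * mu) = 15.0 / (2 * 34.2) = 0.2193

0.2193


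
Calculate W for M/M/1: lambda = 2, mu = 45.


W = 1/(mu - lambda) = 1/(45 - 2) = 0.0233 hours

0.0233 hours


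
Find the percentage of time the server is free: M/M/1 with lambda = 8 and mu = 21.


Idle fraction = (1 - rho) * 100 = (1 - 8/21) * 100 = 61.9%

61.9%


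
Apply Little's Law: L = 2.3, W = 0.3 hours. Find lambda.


lambda = L / W = 2.3 / 0.3 = 7.67 per hour

7.67 per hour


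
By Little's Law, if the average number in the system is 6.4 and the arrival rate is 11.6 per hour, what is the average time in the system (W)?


W = L / lambda = 6.4 / 11.6 = 0.5517 hours

0.5517 hours


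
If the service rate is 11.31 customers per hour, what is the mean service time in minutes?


Mean service time = 60/mu = 60/11.31 = 5.31 minutes

5.31 minutes


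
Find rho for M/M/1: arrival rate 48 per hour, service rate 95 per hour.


rho = lambda/mu = 48/95 = 0.5053

0.5053


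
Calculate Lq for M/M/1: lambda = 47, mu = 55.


rho = 47/55; Lq = rho^2/(1-rho) = 5.02

5.02


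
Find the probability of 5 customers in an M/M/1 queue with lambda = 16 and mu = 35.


rho = 16/35; P(n) = (1-rho)*rho^n = (1-16/35)*(16/35)^5 = 0.0108

0.0108


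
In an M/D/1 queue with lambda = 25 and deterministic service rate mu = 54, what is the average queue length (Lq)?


M/D/1: Lq = rho^2 / (2*(1-rho)) where rho = 25/54; Lq = 0.2

0.2


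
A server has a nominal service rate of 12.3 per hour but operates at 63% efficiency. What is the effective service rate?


Effective rate = mu * efficiency = 12.3 * 0.63 = 7.75 per hour

7.75 per hour


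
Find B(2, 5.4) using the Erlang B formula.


B(N,A) = (A^N/N!) / sum(A^k/k!, k=0..N) with N=2, A=5.4 = 0.6949

0.6949


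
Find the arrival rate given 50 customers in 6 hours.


lambda = total arrivals / time = 50 / 6 = 8.33 per hour

8.33 per hour


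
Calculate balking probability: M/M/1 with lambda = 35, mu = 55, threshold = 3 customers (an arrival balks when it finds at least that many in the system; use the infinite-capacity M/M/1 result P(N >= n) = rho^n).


P(N >= 3) = rho^3 = (35/55)^3 = 0.2577

0.2577


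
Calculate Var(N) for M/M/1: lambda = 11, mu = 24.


rho = 11/24; Var(N) = rho/(1-rho)^2 = 1.56

1.56


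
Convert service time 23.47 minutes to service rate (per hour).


mu = 60 / avg_service_time = 60 / 23.47 = 2.56 per hour

2.56 per hour


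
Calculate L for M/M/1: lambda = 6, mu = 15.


rho = 6/15; L = rho/(1-rho) = 0.67

0.67


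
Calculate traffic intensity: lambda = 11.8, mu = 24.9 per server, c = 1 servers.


rho = lambda / (c * mu) = 11.8 / (1 * 24.9) = 0.4739

0.4739


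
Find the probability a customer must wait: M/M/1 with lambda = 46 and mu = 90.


P(wait) = rho = lambda/mu = 46/90 = 0.5111

0.5111


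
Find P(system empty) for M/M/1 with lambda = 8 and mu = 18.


P0 = 1 - rho = 1 - 8/18 = 0.5556

0.5556


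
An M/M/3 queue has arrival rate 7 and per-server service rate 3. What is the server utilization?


rho = lambda/(c*mu) = 7/(3*3) = 0.7778

0.7778


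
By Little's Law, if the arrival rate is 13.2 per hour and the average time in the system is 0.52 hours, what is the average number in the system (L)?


L = lambda * W = 13.2 * 0.52 = 6.86

6.86


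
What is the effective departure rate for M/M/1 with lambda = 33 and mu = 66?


For a stable queue (lambda < mu), throughput = lambda = 33 per hour

33 per hour


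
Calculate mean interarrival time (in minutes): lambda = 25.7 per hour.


Mean interarrival time = 60/lambda = 60/25.7 = 2.33 minutes

2.33 minutes


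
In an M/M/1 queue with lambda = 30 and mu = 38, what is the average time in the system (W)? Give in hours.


W = 1/(mu - lambda) = 1/(38 - 30) = 0.125 hours

0.125 hours


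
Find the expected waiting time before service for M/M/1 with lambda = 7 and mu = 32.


rho = 7/32; Wq = rho/(mu - lambda) = 0.0088 hours

0.0088 hours


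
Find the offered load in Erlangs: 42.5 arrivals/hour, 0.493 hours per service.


Offered load a = lambda * E[S] = 42.5 * 0.493 = 20.95 Erlangs

20.95 Erlangs


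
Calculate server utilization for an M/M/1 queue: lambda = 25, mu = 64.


rho = lambda/mu = 25/64 = 0.3906

0.3906


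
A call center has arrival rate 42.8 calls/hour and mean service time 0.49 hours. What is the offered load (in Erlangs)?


Offered load a = lambda * E[S] = 42.8 * 0.49 = 20.97 Erlangs

20.97 Erlangs


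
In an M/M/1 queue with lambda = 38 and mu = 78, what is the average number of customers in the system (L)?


rho = 38/78; L = rho/(1-rho) = 0.95

0.95


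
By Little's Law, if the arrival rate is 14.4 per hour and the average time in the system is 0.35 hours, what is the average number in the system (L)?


L = lambda * W = 14.4 * 0.35 = 5.04

5.04


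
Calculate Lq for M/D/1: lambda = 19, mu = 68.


M/D/1: Lq = rho^2 / (2*(1-rho)) where rho = 19/68; Lq = 0.05

0.05


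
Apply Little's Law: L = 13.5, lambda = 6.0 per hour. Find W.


W = L / lambda = 13.5 / 6.0 = 2.25 hours

2.25 hours


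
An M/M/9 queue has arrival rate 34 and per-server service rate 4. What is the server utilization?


rho = lambda/(c*mu) = 34/(9*4) = 0.9444

0.9444


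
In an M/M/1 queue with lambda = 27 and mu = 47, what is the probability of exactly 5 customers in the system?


rho = 27/47; P(n) = (1-rho)*rho^n = (1-27/47)*(27/47)^5 = 0.0266

0.0266


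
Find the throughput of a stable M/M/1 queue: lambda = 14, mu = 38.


For a stable queue (lambda < mu), throughput = lambda = 14 per hour

14 per hour


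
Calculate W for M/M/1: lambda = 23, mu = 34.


W = 1/(mu - lambda) = 1/(34 - 23) = 0.0909 hours

0.0909 hours


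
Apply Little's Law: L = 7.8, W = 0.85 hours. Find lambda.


lambda = L / W = 7.8 / 0.85 = 9.18 per hour

9.18 per hour


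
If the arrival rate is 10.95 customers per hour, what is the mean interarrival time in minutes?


Mean interarrival time = 60/lambda = 60/10.95 = 5.48 minutes

5.48 minutes


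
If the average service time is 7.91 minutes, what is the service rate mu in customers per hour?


mu = 60 / avg_service_time = 60 / 7.91 = 7.59 per hour

7.59 per hour


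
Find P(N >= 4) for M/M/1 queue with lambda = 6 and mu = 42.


P(N >= 4) = rho^4 = (6/42)^4 = 0.0004

0.0004


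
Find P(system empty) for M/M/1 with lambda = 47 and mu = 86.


P0 = 1 - rho = 1 - 47/86 = 0.4535

0.4535


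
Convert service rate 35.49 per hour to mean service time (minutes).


Mean service time = 60/mu = 60/35.49 = 1.69 minutes

1.69 minutes


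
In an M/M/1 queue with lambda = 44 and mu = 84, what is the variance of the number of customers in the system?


rho = 44/84; Var(N) = rho/(1-rho)^2 = 2.31

2.31


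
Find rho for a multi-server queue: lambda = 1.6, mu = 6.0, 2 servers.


rho = lambda / (c * mu) = 1.6 / (2 * 6.0) = 0.1333

0.1333


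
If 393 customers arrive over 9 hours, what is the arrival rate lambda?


lambda = total arrivals / time = 393 / 9 = 43.67 per hour

43.67 per hour


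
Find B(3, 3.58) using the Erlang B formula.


B(N,A) = (A^N/N!) / sum(A^k/k!, k=0..N) with N=3, A=3.58 = 0.4104

0.4104


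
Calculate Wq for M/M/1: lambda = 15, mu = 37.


rho = 15/37; Wq = rho/(mu - lambda) = 0.0184 hours

0.0184 hours


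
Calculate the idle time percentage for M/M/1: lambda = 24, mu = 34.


Idle fraction = (1 - rho) * 100 = (1 - 24/34) * 100 = 29.4%

29.4%


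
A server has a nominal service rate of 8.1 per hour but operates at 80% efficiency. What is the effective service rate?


Effective rate = mu * efficiency = 8.1 * 0.8 = 6.48 per hour

6.48 per hour


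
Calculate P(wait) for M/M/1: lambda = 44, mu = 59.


P(wait) = rho = lambda/mu = 44/59 = 0.7458

0.7458


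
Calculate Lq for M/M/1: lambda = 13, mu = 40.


rho = 13/40; Lq = rho^2/(1-rho) = 0.16

0.16


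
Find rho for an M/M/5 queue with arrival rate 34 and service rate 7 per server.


rho = lambda/(c*mu) = 34/(5*7) = 0.9714

0.9714


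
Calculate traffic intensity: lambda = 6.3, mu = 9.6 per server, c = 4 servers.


rho = lambda / (c * mu) = 6.3 / (4 * 9.6) = 0.1641

0.1641


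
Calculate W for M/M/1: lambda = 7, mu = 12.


W = 1/(mu - lambda) = 1/(12 - 7) = 0.2 hours

0.2 hours


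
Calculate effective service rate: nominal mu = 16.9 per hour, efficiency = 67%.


Effective rate = mu * efficiency = 16.9 * 0.67 = 11.32 per hour

11.32 per hour


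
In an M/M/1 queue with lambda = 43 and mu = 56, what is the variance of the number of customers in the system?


rho = 43/56; Var(N) = rho/(1-rho)^2 = 14.25

14.25


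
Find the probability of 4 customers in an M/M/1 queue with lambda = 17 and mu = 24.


rho = 17/24; P(n) = (1-rho)*rho^n = (1-17/24)*(17/24)^4 = 0.0734

0.0734


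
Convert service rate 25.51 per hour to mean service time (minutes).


Mean service time = 60/mu = 60/25.51 = 2.35 minutes

2.35 minutes


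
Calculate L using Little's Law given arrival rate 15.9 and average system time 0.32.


L = lambda * W = 15.9 * 0.32 = 5.09

5.09


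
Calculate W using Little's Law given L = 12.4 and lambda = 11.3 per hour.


W = L / lambda = 12.4 / 11.3 = 1.0973 hours

1.0973 hours


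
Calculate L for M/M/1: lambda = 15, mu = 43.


rho = 15/43; L = rho/(1-rho) = 0.54

0.54


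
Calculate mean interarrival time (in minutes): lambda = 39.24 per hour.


Mean interarrival time = 60/lambda = 60/39.24 = 1.53 minutes

1.53 minutes


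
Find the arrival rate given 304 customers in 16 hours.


lambda = total arrivals / time = 304 / 16 = 19.0 per hour

19.0 per hour


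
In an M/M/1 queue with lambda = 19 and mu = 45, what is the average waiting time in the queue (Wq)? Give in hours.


rho = 19/45; Wq = rho/(mu - lambda) = 0.0162 hours

0.0162 hours


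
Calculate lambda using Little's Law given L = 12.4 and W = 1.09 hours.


lambda = L / W = 12.4 / 1.09 = 11.38 per hour

11.38 per hour


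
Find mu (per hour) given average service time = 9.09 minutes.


mu = 60 / avg_service_time = 60 / 9.09 = 6.6 per hour

6.6 per hour


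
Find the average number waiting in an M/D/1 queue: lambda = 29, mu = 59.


M/D/1: Lq = rho^2 / (2*(1-rho)) where rho = 29/59; Lq = 0.24

0.24


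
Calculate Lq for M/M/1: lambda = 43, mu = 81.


rho = 43/81; Lq = rho^2/(1-rho) = 0.6

0.6


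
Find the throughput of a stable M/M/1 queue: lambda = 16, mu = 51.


For a stable queue (lambda < mu), throughput = lambda = 16 per hour

16 per hour


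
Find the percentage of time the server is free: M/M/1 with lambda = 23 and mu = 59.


Idle fraction = (1 - rho) * 100 = (1 - 23/59) * 100 = 61.0%

61.0%


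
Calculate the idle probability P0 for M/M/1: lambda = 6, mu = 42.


P0 = 1 - rho = 1 - 6/42 = 0.8571

0.8571


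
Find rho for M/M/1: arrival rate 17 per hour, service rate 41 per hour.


rho = lambda/mu = 17/41 = 0.4146

0.4146


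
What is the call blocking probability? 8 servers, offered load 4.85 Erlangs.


B(N,A) = (A^N/N!) / sum(A^k/k!, k=0..N) with N=8, A=4.85 = 0.0632

0.0632


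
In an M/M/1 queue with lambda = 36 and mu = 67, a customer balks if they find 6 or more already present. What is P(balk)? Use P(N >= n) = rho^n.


P(N >= 6) = rho^6 = (36/67)^6 = 0.0241

0.0241


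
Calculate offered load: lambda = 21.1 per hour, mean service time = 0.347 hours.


Offered load a = lambda * E[S] = 21.1 * 0.347 = 7.32 Erlangs

7.32 Erlangs


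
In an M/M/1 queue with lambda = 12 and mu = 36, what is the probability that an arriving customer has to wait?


P(wait) = rho = lambda/mu = 12/36 = 0.3333

0.3333


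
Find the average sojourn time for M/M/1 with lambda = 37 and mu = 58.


W = 1/(mu - lambda) = 1/(58 - 37) = 0.0476 hours

0.0476 hours


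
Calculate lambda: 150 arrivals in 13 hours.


lambda = total arrivals / time = 150 / 13 = 11.54 per hour

11.54 per hour


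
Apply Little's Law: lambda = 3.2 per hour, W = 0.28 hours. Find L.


L = lambda * W = 3.2 * 0.28 = 0.9

0.9


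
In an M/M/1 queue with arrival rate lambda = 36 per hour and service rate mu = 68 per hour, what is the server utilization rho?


rho = lambda/mu = 36/68 = 0.5294

0.5294


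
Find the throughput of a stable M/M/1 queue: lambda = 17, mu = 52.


For a stable queue (lambda < mu), throughput = lambda = 17 per hour

17 per hour


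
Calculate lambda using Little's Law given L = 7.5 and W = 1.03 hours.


lambda = L / W = 7.5 / 1.03 = 7.28 per hour

7.28 per hour


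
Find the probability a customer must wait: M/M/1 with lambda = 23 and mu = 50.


P(wait) = rho = lambda/mu = 23/50 = 0.46

0.46


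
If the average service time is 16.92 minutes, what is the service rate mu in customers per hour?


mu = 60 / avg_service_time = 60 / 16.92 = 3.55 per hour

3.55 per hour


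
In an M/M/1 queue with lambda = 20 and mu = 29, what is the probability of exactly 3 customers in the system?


rho = 20/29; P(n) = (1-rho)*rho^n = (1-20/29)*(20/29)^3 = 0.1018

0.1018


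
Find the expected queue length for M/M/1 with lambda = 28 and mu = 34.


rho = 28/34; Lq = rho^2/(1-rho) = 3.84

3.84


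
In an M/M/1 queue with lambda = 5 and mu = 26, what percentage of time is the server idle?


Idle fraction = (1 - rho) * 100 = (1 - 5/26) * 100 = 80.8%

80.8%


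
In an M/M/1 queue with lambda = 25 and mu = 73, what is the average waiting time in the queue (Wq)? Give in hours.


rho = 25/73; Wq = rho/(mu - lambda) = 0.0071 hours

0.0071 hours


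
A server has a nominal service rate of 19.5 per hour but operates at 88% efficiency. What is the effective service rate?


Effective rate = mu * efficiency = 19.5 * 0.88 = 17.16 per hour

17.16 per hour


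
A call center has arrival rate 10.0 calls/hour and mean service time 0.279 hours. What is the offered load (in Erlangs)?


Offered load a = lambda * E[S] = 10.0 * 0.279 = 2.79 Erlangs

2.79 Erlangs


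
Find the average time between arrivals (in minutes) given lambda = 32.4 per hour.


Mean interarrival time = 60/lambda = 60/32.4 = 1.85 minutes

1.85 minutes


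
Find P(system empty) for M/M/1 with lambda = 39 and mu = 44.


P0 = 1 - rho = 1 - 39/44 = 0.1136

0.1136


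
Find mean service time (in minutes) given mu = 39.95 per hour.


Mean service time = 60/mu = 60/39.95 = 1.5 minutes

1.5 minutes


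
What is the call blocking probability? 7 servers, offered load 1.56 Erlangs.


B(N,A) = (A^N/N!) / sum(A^k/k!, k=0..N) with N=7, A=1.56 = 0.0009

0.0009


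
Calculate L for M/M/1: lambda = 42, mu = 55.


rho = 42/55; L = rho/(1-rho) = 3.23

3.23


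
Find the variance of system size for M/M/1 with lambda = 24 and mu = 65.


rho = 24/65; Var(N) = rho/(1-rho)^2 = 0.93

0.93


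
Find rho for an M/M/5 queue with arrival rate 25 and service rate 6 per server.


rho = lambda/(c*mu) = 25/(5*6) = 0.8333

0.8333


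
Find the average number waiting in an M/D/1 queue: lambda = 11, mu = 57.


M/D/1: Lq = rho^2 / (2*(1-rho)) where rho = 11/57; Lq = 0.02

0.02


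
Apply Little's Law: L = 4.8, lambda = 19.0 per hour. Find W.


W = L / lambda = 4.8 / 19.0 = 0.2526 hours

0.2526 hours


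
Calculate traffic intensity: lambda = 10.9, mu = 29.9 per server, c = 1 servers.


rho = lambda / (c * mu) = 10.9 / (1 * 29.9) = 0.3645

0.3645


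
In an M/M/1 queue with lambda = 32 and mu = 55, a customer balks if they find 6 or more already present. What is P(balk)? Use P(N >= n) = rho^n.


P(N >= 6) = rho^6 = (32/55)^6 = 0.0388

0.0388


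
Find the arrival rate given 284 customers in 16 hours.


lambda = total arrivals / time = 284 / 16 = 17.75 per hour

17.75 per hour


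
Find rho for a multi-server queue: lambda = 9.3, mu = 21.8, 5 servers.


rho = lambda / (c * mu) = 9.3 / (5 * 21.8) = 0.0853

0.0853


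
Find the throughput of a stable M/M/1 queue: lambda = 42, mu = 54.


For a stable queue (lambda < mu), throughput = lambda = 42 per hour

42 per hour


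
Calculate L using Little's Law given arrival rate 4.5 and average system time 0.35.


L = lambda * W = 4.5 * 0.35 = 1.58

1.58


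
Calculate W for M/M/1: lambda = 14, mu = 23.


W = 1/(mu - lambda) = 1/(23 - 14) = 0.1111 hours

0.1111 hours


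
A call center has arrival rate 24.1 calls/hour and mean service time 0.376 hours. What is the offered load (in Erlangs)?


Offered load a = lambda * E[S] = 24.1 * 0.376 = 9.06 Erlangs

9.06 Erlangs


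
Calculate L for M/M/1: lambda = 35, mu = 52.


rho = 35/52; L = rho/(1-rho) = 2.06

2.06


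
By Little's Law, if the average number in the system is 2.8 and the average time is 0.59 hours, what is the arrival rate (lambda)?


lambda = L / W = 2.8 / 0.59 = 4.75 per hour

4.75 per hour


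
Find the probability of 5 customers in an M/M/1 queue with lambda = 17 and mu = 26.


rho = 17/26; P(n) = (1-rho)*rho^n = (1-17/26)*(17/26)^5 = 0.0414

0.0414


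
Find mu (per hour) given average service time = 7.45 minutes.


mu = 60 / avg_service_time = 60 / 7.45 = 8.05 per hour

8.05 per hour


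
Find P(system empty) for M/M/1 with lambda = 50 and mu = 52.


P0 = 1 - rho = 1 - 50/52 = 0.0385

0.0385


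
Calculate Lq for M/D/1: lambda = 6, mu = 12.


M/D/1: Lq = rho^2 / (2*(1-rho)) where rho = 6/12; Lq = 0.25

0.25


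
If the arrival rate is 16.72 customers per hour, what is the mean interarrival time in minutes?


Mean interarrival time = 60/lambda = 60/16.72 = 3.59 minutes

3.59 minutes


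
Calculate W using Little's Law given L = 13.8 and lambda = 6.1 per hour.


W = L / lambda = 13.8 / 6.1 = 2.2623 hours

2.2623 hours


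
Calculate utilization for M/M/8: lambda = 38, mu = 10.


rho = lambda/(c*mu) = 38/(8*10) = 0.475

0.475


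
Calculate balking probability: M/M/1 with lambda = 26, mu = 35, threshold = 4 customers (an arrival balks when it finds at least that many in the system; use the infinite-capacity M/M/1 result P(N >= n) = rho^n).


P(N >= 4) = rho^4 = (26/35)^4 = 0.3045

0.3045


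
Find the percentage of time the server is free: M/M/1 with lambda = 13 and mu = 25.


Idle fraction = (1 - rho) * 100 = (1 - 13/25) * 100 = 48.0%

48.0%


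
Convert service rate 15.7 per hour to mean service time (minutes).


Mean service time = 60/mu = 60/15.7 = 3.82 minutes

3.82 minutes


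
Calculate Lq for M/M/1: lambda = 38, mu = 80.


rho = 38/80; Lq = rho^2/(1-rho) = 0.43

0.43


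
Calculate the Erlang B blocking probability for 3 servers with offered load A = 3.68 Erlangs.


B(N,A) = (A^N/N!) / sum(A^k/k!, k=0..N) with N=3, A=3.68 = 0.4204

0.4204


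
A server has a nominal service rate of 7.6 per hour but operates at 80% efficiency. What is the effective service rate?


Effective rate = mu * efficiency = 7.6 * 0.8 = 6.08 per hour

6.08 per hour


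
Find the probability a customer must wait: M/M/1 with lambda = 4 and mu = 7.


P(wait) = rho = lambda/mu = 4/7 = 0.5714

0.5714


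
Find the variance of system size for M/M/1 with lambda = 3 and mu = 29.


rho = 3/29; Var(N) = rho/(1-rho)^2 = 0.13

0.13


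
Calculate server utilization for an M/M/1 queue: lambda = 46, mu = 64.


rho = lambda/mu = 46/64 = 0.7188

0.7188


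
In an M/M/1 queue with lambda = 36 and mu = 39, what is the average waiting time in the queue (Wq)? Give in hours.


rho = 36/39; Wq = rho/(mu - lambda) = 0.3077 hours

0.3077 hours


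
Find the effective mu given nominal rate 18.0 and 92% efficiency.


Effective rate = mu * efficiency = 18.0 * 0.92 = 16.56 per hour

16.56 per hour


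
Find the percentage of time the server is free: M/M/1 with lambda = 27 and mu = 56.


Idle fraction = (1 - rho) * 100 = (1 - 27/56) * 100 = 51.8%

51.8%


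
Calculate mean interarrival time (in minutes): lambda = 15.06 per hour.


Mean interarrival time = 60/lambda = 60/15.06 = 3.98 minutes

3.98 minutes


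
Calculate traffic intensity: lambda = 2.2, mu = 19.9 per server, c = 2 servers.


rho = lambda / (c * mu) = 2.2 / (2 * 19.9) = 0.0553

0.0553


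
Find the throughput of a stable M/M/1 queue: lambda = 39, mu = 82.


For a stable queue (lambda < mu), throughput = lambda = 39 per hour

39 per hour


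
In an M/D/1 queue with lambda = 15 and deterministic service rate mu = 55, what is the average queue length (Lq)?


M/D/1: Lq = rho^2 / (2*(1-rho)) where rho = 15/55; Lq = 0.05

0.05


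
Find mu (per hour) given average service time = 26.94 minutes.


mu = 60 / avg_service_time = 60 / 26.94 = 2.23 per hour

2.23 per hour


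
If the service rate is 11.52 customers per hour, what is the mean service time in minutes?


Mean service time = 60/mu = 60/11.52 = 5.21 minutes

5.21 minutes


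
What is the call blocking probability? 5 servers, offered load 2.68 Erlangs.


B(N,A) = (A^N/N!) / sum(A^k/k!, k=0..N) with N=5, A=2.68 = 0.0836

0.0836


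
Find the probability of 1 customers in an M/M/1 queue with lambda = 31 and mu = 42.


rho = 31/42; P(n) = (1-rho)*rho^n = (1-31/42)*(31/42)^1 = 0.1933

0.1933


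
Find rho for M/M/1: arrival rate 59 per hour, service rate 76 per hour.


rho = lambda/mu = 59/76 = 0.7763

0.7763


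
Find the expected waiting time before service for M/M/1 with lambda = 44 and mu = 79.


rho = 44/79; Wq = rho/(mu - lambda) = 0.0159 hours

0.0159 hours


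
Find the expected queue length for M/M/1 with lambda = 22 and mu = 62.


rho = 22/62; Lq = rho^2/(1-rho) = 0.2

0.2


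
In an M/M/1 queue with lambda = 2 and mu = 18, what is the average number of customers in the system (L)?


rho = 2/18; L = rho/(1-rho) = 0.13

0.13


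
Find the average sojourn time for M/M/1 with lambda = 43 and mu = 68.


W = 1/(mu - lambda) = 1/(68 - 43) = 0.04 hours

0.04 hours


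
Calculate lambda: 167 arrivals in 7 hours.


lambda = total arrivals / time = 167 / 7 = 23.86 per hour

23.86 per hour


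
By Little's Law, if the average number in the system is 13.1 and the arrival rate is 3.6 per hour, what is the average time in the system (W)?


W = L / lambda = 13.1 / 3.6 = 3.6389 hours

3.6389 hours


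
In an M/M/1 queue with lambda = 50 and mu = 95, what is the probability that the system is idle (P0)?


P0 = 1 - rho = 1 - 50/95 = 0.4737

0.4737


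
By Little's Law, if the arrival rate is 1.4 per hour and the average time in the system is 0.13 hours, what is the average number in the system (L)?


L = lambda * W = 1.4 * 0.13 = 0.18

0.18


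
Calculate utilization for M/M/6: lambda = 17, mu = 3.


rho = lambda/(c*mu) = 17/(6*3) = 0.9444

0.9444


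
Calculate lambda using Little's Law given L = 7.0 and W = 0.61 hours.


lambda = L / W = 7.0 / 0.61 = 11.48 per hour

11.48 per hour


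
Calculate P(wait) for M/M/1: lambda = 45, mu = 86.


P(wait) = rho = lambda/mu = 45/86 = 0.5233

0.5233


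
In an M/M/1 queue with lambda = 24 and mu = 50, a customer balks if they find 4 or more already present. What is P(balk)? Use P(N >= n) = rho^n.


P(N >= 4) = rho^4 = (24/50)^4 = 0.0531

0.0531


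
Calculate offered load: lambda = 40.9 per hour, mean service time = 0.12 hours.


Offered load a = lambda * E[S] = 40.9 * 0.12 = 4.91 Erlangs

4.91 Erlangs


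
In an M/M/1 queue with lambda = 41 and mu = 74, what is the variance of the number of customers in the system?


rho = 41/74; Var(N) = rho/(1-rho)^2 = 2.79

2.79


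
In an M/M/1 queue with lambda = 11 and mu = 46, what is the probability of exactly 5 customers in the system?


rho = 11/46; P(n) = (1-rho)*rho^n = (1-11/46)*(11/46)^5 = 0.0006

0.0006


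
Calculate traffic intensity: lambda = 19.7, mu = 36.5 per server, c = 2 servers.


rho = lambda / (c * mu) = 19.7 / (2 * 36.5) = 0.2699

0.2699


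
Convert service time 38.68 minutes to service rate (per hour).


mu = 60 / avg_service_time = 60 / 38.68 = 1.55 per hour

1.55 per hour


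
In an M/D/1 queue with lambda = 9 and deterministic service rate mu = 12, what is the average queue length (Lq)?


M/D/1: Lq = rho^2 / (2*(1-rho)) where rho = 9/12; Lq = 1.13

1.13


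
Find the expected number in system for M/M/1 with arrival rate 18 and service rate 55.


rho = 18/55; L = rho/(1-rho) = 0.49

0.49


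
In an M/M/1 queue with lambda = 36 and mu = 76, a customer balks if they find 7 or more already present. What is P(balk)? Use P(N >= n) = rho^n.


P(N >= 7) = rho^7 = (36/76)^7 = 0.0054

0.0054


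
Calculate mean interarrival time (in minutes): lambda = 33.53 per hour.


Mean interarrival time = 60/lambda = 60/33.53 = 1.79 minutes

1.79 minutes


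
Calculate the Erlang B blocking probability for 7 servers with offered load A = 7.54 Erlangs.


B(N,A) = (A^N/N!) / sum(A^k/k!, k=0..N) with N=7, A=7.54 = 0.2816

0.2816


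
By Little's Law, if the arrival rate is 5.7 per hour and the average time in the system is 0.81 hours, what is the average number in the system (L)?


L = lambda * W = 5.7 * 0.81 = 4.62

4.62


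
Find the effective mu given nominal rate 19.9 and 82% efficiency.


Effective rate = mu * efficiency = 19.9 * 0.82 = 16.32 per hour

16.32 per hour


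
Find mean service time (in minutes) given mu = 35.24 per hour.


Mean service time = 60/mu = 60/35.24 = 1.7 minutes

1.7 minutes


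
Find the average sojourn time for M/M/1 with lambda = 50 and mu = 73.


W = 1/(mu - lambda) = 1/(73 - 50) = 0.0435 hours

0.0435 hours


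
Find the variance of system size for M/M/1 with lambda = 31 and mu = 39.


rho = 31/39; Var(N) = rho/(1-rho)^2 = 18.89

18.89


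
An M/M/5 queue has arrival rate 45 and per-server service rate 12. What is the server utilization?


rho = lambda/(c*mu) = 45/(5*12) = 0.75

0.75


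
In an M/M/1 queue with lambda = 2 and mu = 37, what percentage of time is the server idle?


Idle fraction = (1 - rho) * 100 = (1 - 2/37) * 100 = 94.6%

94.6%


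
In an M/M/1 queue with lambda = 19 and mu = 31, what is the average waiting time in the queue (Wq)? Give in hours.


rho = 19/31; Wq = rho/(mu - lambda) = 0.0511 hours

0.0511 hours


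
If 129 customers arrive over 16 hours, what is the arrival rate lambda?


lambda = total arrivals / time = 129 / 16 = 8.06 per hour

8.06 per hour


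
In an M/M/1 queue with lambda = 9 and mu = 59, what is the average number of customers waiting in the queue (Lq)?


rho = 9/59; Lq = rho^2/(1-rho) = 0.03

0.03


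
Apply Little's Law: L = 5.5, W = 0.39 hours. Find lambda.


lambda = L / W = 5.5 / 0.39 = 14.1 per hour

14.1 per hour


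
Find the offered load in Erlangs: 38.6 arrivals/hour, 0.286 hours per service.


Offered load a = lambda * E[S] = 38.6 * 0.286 = 11.04 Erlangs

11.04 Erlangs


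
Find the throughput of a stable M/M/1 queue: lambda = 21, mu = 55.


For a stable queue (lambda < mu), throughput = lambda = 21 per hour

21 per hour


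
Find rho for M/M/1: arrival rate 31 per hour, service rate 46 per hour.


rho = lambda/mu = 31/46 = 0.6739

0.6739


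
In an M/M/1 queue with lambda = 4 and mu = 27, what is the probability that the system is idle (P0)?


P0 = 1 - rho = 1 - 4/27 = 0.8519

0.8519


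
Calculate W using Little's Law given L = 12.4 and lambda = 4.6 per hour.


W = L / lambda = 12.4 / 4.6 = 2.6957 hours

2.6957 hours


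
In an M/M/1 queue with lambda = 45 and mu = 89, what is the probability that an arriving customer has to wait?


P(wait) = rho = lambda/mu = 45/89 = 0.5056

0.5056


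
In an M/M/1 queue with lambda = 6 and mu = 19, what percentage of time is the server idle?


Idle fraction = (1 - rho) * 100 = (1 - 6/19) * 100 = 68.4%

68.4%


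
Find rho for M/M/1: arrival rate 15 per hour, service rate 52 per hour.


rho = lambda/mu = 15/52 = 0.2885

0.2885


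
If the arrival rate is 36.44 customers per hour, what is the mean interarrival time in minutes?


Mean interarrival time = 60/lambda = 60/36.44 = 1.65 minutes

1.65 minutes
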